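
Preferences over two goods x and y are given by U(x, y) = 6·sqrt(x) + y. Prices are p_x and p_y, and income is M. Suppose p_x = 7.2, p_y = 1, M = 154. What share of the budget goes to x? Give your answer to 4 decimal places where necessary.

share on x = 0.0081

Plugging in: x* = (3·1/7.2)² = 0.1736, y* = 152.75.
Expenditure on x: 7.2·0.1736 = 1.25; share = 0.0081.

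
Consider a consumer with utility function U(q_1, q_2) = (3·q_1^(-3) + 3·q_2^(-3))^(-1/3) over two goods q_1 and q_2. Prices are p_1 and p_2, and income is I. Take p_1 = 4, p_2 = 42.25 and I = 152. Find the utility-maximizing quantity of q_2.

MU_q_1 ∝ 3·q_1^(-4), MU_q_2 ∝ 3·q_2^(-4), so MRS = (q_2/q_1)^(4) = p_1/p_2.
Hence q_2/q_1 = (p_1/p_2)^(1/(4)), i.e. raised to the 0.25 power.
With the ratio pinned down, the budget gives q_1* = I/(p_1 + p_2·(q_2/q_1)) and q_2* = (q_2/q_1)·q_1*.
Numerically q_2/q_1 = 0.5547, so q_1* = 152/(4 + 42.25·0.5547) = 5.5401 and q_2* = 0.5547·5.5401 = 3.0731.

q_2* = 3.0731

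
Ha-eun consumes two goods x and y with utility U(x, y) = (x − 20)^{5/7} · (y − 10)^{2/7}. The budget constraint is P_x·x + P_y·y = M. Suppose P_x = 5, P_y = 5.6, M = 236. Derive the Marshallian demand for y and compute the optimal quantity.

y* = 14.0816

Let x' = x−20, y' = y−10. MRS = (5/2)·y'/x' = P_x/P_y.
After buying the subsistence bundle (20, 10), a share 5/7 of the remaining income goes to x: x* = 20 + 5/7·(M − 20P_x − 10P_y)/P_x.
Discretionary income = 236 − 20·5 − 10·5.6 = 80; y* = 10 + 2/7·80/5.6 = 14.0816.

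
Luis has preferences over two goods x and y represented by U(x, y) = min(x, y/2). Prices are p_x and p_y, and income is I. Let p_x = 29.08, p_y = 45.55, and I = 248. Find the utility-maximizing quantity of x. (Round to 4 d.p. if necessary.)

With perfect complements, no substitution: consume in ratio x:y = 1:2.
Budget: p_x·x + p_y·2·x = I, so (p_x + 2·p_y)·x = I.
Demand: x*(p_x,p_y,I) = I/(p_x + 2·p_y), y* = 2·I/(p_x + 2·p_y).
Here 29.08 + 2·45.55 = 120.18, giving x* = 2.0636.

x* = 2.0636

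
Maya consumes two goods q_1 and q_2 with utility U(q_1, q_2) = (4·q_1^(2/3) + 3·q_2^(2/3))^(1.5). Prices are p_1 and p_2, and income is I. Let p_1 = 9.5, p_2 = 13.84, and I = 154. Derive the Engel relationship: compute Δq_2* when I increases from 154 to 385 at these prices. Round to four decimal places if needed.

Substitute q_2 = (q_2/q_1)·q_1 into the budget: q_1* = I/(p_1 + p_2·(q_2/q_1)).
Numerically q_2/q_1 = 0.136441, so q_1* = 154/(9.5 + 13.84·0.136441) = 13.5226 and q_2* = 0.136441·13.5226 = 1.845.
At I' = 385: q_2* = 4.6126. Change: 4.6126 − 1.845 = 2.7676.

Δq_2* = 2.7676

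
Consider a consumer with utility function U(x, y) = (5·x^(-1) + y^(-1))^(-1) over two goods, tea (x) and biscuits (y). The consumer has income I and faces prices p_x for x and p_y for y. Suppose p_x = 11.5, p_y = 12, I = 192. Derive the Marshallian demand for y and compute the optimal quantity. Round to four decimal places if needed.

y* = 5.0173

MU_x ∝ 5·x^(-2), MU_y ∝ y^(-2), so MRS = 5·(y/x)^(2) = p_x/p_y.
Hence y/x = ((1/5)·p_x/p_y)^(1/(2)), i.e. raised to the 0.5 power.
With the ratio pinned down, the budget gives x* = I/(p_x + p_y·(y/x)) and y* = (y/x)·x*.
Numerically y/x = 0.437798, so x* = 192/(11.5 + 12·0.437798) = 11.4602 and y* = 0.437798·11.4602 = 5.0173.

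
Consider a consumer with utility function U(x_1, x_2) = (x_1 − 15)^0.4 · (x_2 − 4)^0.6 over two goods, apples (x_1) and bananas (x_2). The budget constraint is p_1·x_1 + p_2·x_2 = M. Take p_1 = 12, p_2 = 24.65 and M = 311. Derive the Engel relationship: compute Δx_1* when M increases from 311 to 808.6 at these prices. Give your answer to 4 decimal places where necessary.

Let x_1' = x_1−15, x_2' = x_2−4. MRS = (2/3)·x_2'/x_1' = p_1/p_2.
After buying the subsistence bundle (15, 4), a share 0.4 of the remaining income goes to x_1: x_1* = 15 + 0.4·(M − 15p_1 − 4p_2)/p_1.
Discretionary income = 311 − 15·12 − 4·24.65 = 32.4; x_1* = 15 + 0.4·32.4/12 = 16.08.
At M' = 808.6: x_1* = 32.6667. Change: 32.6667 − 16.08 = 16.5867.

Δx_1* = 16.5867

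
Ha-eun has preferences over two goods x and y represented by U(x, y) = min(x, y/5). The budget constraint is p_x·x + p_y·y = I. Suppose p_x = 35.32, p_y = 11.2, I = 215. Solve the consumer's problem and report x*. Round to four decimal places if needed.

Leontief preferences: the optimum is at the kink where x/1 = y/5, i.e. y = 5·x.
Budget: p_x·x + p_y·5·x = I, so (p_x + 5·p_y)·x = I.
Demand: x*(p_x,p_y,I) = I/(p_x + 5·p_y), y* = 5·I/(p_x + 5·p_y).
Here 35.32 + 5·11.2 = 91.32, giving x* = 2.3544.

x* = 2.3544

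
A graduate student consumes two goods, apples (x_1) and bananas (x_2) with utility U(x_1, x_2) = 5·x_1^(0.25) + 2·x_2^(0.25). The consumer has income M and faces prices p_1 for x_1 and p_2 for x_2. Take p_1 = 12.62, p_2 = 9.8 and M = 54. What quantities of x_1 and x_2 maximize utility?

MU_x_1 ∝ 5·x_1^(-0.75), MU_x_2 ∝ 2·x_2^(-0.75), so MRS = (5/2)·(x_2/x_1)^(0.75) = p_1/p_2.
Hence x_2/x_1 = ((2/5)·p_1/p_2)^(1/(0.75)), i.e. raised to the 4/3 power.
Substitute x_2 = (x_2/x_1)·x_1 into the budget: x_1* = M/(p_1 + p_2·(x_2/x_1)).
Numerically x_2/x_1 = 0.412912, so x_1* = 54/(12.62 + 9.8·0.412912) = 3.24 and x_2* = 0.412912·3.24 = 1.3378.

x_1* = 3.24, x_2* = 1.3378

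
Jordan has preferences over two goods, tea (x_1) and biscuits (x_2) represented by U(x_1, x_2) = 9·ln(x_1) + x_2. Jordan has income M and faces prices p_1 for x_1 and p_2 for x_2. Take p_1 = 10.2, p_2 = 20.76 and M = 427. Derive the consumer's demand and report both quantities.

MU_x_1 = 9/x_1, MU_x_2 = 1. Tangency: 9/x_1 = p_1/p_2.
So x_1*(p_1,p_2) = 9·p_2/p_1, independent of income; and x_2* = (M − 9·p_2)/p_2.
At the given prices: x_1* = 9·20.76/10.2 = 18.3176, and x_2* = 11.5684.

x_1* = 18.3176, x_2* = 11.5684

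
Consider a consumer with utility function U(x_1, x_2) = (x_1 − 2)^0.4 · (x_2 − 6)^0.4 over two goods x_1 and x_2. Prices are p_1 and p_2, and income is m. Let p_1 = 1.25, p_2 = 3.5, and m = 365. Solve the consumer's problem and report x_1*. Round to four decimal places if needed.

x_1* = 138.6

Let x_1' = x_1−2, x_2' = x_2−6. MRS = x_2'/x_1' = p_1/p_2.
Substituting into the budget: x_1* = 2 + 0.5·(m − 2·p_1 − 6·p_2)/p_1, and x_2* = 6 + 0.5·(…)/p_2.
Discretionary income = 365 − 2·1.25 − 6·3.5 = 341.5; x_1* = 2 + 0.5·341.5/1.25 = 138.6.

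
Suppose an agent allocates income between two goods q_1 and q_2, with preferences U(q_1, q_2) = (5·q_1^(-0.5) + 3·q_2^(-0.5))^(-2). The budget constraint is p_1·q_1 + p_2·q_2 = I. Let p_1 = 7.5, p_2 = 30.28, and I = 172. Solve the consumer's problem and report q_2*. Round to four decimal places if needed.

q_2* = 3.0169

From the CES first-order condition, (5/3)·(q_2/q_1)^(1.5) = p_1/p_2.
Hence q_2/q_1 = ((3/5)·p_1/p_2)^(1/(1.5)), i.e. raised to the 2/3 power.
Substitute q_2 = (q_2/q_1)·q_1 into the budget: q_1* = I/(p_1 + p_2·(q_2/q_1)).
Numerically q_2/q_1 = 0.280568, so q_1* = 172/(7.5 + 30.28·0.280568) = 10.753 and q_2* = 0.280568·10.753 = 3.0169.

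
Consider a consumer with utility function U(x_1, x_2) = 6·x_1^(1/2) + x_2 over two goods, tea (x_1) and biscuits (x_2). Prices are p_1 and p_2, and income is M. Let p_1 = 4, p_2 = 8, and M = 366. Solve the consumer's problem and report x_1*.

x_1* = 36

Plugging in: x_1* = (3·8/4)² = 36.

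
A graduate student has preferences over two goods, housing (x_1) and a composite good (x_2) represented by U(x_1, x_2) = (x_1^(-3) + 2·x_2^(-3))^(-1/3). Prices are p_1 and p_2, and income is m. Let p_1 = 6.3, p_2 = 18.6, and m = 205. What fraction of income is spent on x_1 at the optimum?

share on x_1 = 0.2719

Numerically x_2/x_1 = 0.907224, so x_1* = 205/(6.3 + 18.6·0.907224) = 8.846 and x_2* = 0.907224·8.846 = 8.0253.
Expenditure on x_1: 6.3·8.846 = 55.7297; share = 0.2719.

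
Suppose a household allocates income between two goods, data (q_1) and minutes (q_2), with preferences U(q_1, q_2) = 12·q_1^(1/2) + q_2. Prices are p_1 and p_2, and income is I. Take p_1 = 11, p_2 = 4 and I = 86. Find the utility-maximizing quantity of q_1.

MU_q_1 = 6/√q_1, MU_q_2 = 1. Tangency: 6/√q_1 = p_1/p_2.
Thus q_1* = (6·p_2/p_1)² — independent of I — with the rest of income spent on q_2.
Plugging in: q_1* = (6·4/11)² = 4.7603.

q_1* = 4.7603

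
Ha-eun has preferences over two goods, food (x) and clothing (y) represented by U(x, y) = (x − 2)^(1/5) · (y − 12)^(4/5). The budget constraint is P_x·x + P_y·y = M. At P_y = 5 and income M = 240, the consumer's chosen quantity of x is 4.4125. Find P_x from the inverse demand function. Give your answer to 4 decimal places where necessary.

Let x' = x−2, y' = y−12. MRS = (1/4)·y'/x' = P_x/P_y.
Substituting into the budget: x* = 2 + 0.2·(M − 2·P_x − 12·P_y)/P_x, and y* = 12 + 0.8·(…)/P_y.
Set x* = 4.4125 in the demand function and solve for P_x: P_x = 12.8.

P_x = 12.8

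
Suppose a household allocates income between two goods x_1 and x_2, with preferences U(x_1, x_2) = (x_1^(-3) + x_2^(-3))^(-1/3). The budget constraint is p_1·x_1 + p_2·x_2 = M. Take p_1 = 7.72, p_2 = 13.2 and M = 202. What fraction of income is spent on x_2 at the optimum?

From the CES first-order condition, (x_2/x_1)^(4) = p_1/p_2.
Hence x_2/x_1 = (p_1/p_2)^(1/(4)), i.e. raised to the 0.25 power.
With the ratio pinned down, the budget gives x_1* = M/(p_1 + p_2·(x_2/x_1)) and x_2* = (x_2/x_1)·x_1*.
Numerically x_2/x_1 = 0.874502, so x_1* = 202/(7.72 + 13.2·0.874502) = 10.4862 and x_2* = 0.874502·10.4862 = 9.1702.
Expenditure on x_2: 13.2·9.1702 = 121.0466; share = 0.5992.

share on x_2 = 0.5992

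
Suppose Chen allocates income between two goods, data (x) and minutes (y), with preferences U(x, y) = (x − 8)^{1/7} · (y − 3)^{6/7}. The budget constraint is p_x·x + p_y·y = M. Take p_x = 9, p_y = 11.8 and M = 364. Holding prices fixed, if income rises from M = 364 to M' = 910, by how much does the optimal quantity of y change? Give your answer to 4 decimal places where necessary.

MRS = (1/6)·(y−3)/(x−8). Tangency with p_x/p_y gives y−3 = 6·(p_x/p_y)·(x−8).
After buying the subsistence bundle (8, 3), a share 1/7 of the remaining income goes to x: x* = 8 + 1/7·(M − 8p_x − 3p_y)/p_x.
Discretionary income = 364 − 8·9 − 3·11.8 = 256.6; y* = 3 + 6/7·256.6/11.8 = 21.6392.
At M' = 910: y* = 61.3002. Change: 61.3002 − 21.6392 = 39.661.

Δy* = 39.661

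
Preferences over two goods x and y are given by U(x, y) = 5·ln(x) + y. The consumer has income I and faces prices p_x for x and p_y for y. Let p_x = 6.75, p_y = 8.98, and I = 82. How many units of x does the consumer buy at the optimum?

So x*(p_x,p_y) = 5·p_y/p_x, independent of income; and y* = (I − 5·p_y)/p_y.
At the given prices: x* = 5·8.98/6.75 = 6.6519.

x* = 6.6519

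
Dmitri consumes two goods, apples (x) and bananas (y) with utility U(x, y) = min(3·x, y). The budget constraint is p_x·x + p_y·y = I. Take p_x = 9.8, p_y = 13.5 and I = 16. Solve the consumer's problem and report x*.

Leontief preferences: the optimum is at the kink where x/1 = y/3, i.e. y = 3·x.
Budget: p_x·x + p_y·3·x = I, so (p_x + 3·p_y)·x = I.
Demand: x*(p_x,p_y,I) = I/(p_x + 3·p_y), y* = 3·I/(p_x + 3·p_y).
Here 9.8 + 3·13.5 = 50.3, giving x* = 0.3181.

x* = 0.3181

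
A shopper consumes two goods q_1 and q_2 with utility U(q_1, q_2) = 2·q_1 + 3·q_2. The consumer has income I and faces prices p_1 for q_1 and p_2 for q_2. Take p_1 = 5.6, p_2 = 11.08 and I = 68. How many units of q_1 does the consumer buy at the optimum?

Linear utility — the consumer picks whichever good has higher MU/price: 2/5.6 = 0.3571 vs 3/11.08 = 0.2708.
q_1 gives more utility per dollar, so spend all income on q_1: q_1* = I/p_1, q_2* = 0.
Numerically: q_1* = 12.1429, q_2* = 0.

q_1* = 12.1429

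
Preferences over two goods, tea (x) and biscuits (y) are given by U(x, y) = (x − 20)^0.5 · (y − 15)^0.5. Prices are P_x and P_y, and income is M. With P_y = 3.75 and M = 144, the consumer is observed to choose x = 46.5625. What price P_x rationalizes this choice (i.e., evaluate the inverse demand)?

P_x = 1.2

Let x' = x−20, y' = y−15. MRS = y'/x' = P_x/P_y.
After buying the subsistence bundle (20, 15), a share 0.5 of the remaining income goes to x: x* = 20 + 0.5·(M − 20P_x − 15P_y)/P_x.
Set x* = 46.5625 in the demand function and solve for P_x: P_x = 1.2.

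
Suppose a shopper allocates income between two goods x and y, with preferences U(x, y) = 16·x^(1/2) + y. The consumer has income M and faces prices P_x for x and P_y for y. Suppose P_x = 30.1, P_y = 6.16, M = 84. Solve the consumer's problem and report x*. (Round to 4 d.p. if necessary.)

x* = 2.6805

Set MRS = P_x/P_y: 8·x^(−1/2) = P_x/P_y.
Thus x* = (8·P_y/P_x)² — independent of M — with the rest of income spent on y.
Plugging in: x* = (8·6.16/30.1)² = 2.6805.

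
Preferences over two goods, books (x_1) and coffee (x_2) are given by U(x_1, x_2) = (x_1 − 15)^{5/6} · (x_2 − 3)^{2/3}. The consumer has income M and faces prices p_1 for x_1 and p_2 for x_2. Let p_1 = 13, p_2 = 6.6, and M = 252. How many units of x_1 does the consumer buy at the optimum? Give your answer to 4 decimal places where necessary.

x_1* = 16.5897

MRS = (5/4)·(x_2−3)/(x_1−15). Tangency with p_1/p_2 gives x_2−3 = (4/5)·(p_1/p_2)·(x_1−15).
After buying the subsistence bundle (15, 3), a share 5/9 of the remaining income goes to x_1: x_1* = 15 + 5/9·(M − 15p_1 − 3p_2)/p_1.
Discretionary income = 252 − 15·13 − 3·6.6 = 37.2; x_1* = 15 + 5/9·37.2/13 = 16.5897.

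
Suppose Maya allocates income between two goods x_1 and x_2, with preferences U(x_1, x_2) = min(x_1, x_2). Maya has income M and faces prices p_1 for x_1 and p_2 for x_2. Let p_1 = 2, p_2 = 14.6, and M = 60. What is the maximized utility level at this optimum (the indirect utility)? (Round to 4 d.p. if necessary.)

V = 3.6145

Leontief preferences: the optimum is at the kink where x_1/1 = x_2/1, i.e. x_2 = x_1.
Budget: p_1·x_1 + p_2·x_1 = M, so (p_1 + p_2)·x_1 = M.
Demand: x_1*(p_1,p_2,M) = M/(p_1 + p_2), x_2* = M/(p_1 + p_2).
Here 2 + 14.6 = 16.6, giving x_1* = 3.6145 and x_2* = 3.6145.
Utility at the optimum: U(3.6145, 3.6145) = 3.6145.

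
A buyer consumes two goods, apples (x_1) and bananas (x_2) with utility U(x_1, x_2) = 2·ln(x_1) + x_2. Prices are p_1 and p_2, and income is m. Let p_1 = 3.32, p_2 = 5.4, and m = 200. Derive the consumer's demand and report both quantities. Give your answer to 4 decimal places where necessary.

MU_x_1 = 2/x_1, MU_x_2 = 1. Tangency: 2/x_1 = p_1/p_2.
So x_1*(p_1,p_2) = 2·p_2/p_1, independent of income; and x_2* = (m − 2·p_2)/p_2.
At the given prices: x_1* = 2·5.4/3.32 = 3.253, and x_2* = 35.037.

x_1* = 3.253, x_2* = 35.037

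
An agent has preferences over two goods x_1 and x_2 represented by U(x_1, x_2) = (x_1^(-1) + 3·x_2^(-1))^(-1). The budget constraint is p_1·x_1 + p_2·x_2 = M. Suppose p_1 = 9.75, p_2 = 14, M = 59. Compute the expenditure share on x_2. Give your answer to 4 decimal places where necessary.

share on x_2 = 0.6748

MRS = MU_x_1/MU_x_2 = (1/3)·(x_2/x_1)^(2). Set equal to p_1/p_2.
Solve for the ratio: x_2/x_1 = [3·p_1/p_2]^(0.5).
With the ratio pinned down, the budget gives x_1* = M/(p_1 + p_2·(x_2/x_1)) and x_2* = (x_2/x_1)·x_1*.
Numerically x_2/x_1 = 1.445436, so x_1* = 59/(9.75 + 14·1.445436) = 1.9676 and x_2* = 1.445436·1.9676 = 2.844.
Expenditure on x_2: 14·2.844 = 39.8161; share = 0.6748.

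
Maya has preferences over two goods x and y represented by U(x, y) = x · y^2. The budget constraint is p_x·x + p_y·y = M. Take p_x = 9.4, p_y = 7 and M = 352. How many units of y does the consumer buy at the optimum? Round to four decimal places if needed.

The MRS is (1/2)·y/x. Set MRS = p_x/p_y.
Rearranging, p_y·y = 2·p_x·x. Substituting into the budget gives p_x·x·(1 + 2) = M.
Demand: x*(p_x,p_y,M) = 1/3·M/p_x and y* = 2/3·M/p_y.
At p_x=9.4, p_y=7, M=352: y* = 2/3·352/7 = 33.5238.

y* = 33.5238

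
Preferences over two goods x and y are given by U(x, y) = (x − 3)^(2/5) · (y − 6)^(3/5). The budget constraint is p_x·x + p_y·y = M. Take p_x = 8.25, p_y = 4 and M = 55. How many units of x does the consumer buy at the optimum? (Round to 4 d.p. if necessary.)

x* = 3.303

Substituting into the budget: x* = 3 + 0.4·(M − 3·p_x − 6·p_y)/p_x, and y* = 6 + 0.6·(…)/p_y.
Discretionary income = 55 − 3·8.25 − 6·4 = 6.25; x* = 3 + 0.4·6.25/8.25 = 3.303.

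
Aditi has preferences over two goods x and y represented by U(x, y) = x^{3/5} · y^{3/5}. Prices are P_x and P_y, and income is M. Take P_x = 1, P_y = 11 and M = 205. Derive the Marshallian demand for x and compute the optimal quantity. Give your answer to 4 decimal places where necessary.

Tangency: MRS = y/x = P_x/P_y.
So 0.6·P_y·y = 0.6·P_x·x; combined with the budget, a share 0.5 of income goes to x.
Demand: x*(P_x,P_y,M) = 0.5·M/P_x and y* = 0.5·M/P_y.
At P_x=1, P_y=11, M=205: x* = 0.5·205/1 = 102.5.

x* = 102.5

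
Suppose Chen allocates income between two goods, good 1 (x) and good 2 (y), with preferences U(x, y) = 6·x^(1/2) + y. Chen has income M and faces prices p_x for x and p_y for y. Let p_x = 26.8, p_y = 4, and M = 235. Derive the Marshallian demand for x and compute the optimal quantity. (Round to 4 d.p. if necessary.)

Utility is quasi-linear in y; the FOC for x is 3/√x = p_x/p_y.
Solve: √x = 3·p_y/p_x, so x*(p_x,p_y) = (3·p_y/p_x)², and y* = (M − p_x·x*)/p_y.
Plugging in: x* = (3·4/26.8)² = 0.2005.

x* = 0.2005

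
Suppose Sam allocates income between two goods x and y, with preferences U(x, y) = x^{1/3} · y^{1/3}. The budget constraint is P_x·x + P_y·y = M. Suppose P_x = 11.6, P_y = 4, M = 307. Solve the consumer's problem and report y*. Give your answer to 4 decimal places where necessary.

y* = 38.375

At P_x=11.6, P_y=4, M=307: y* = 0.5·307/4 = 38.375.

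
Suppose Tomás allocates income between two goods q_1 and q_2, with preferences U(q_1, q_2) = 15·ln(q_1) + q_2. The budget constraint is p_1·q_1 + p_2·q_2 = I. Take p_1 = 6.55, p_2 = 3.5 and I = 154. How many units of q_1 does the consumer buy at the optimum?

Set MRS = p_1/p_2: (15/q_1)/1 = p_1/p_2.
So q_1*(p_1,p_2) = 15·p_2/p_1, independent of income; and q_2* = (I − 15·p_2)/p_2.
At the given prices: q_1* = 15·3.5/6.55 = 8.0153.

q_1* = 8.0153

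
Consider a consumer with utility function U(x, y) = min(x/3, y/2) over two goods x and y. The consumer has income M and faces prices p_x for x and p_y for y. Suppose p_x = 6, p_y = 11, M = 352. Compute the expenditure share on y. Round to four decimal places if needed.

share on y = 0.55

Leontief preferences: the optimum is at the kink where x/3 = y/2, i.e. y = (2/3)·x.
Budget: p_x·x + p_y·(2/3)·x = M, so (3·p_x + 2·p_y)·x = 3·M.
Demand: x*(p_x,p_y,M) = 3·M/(3·p_x + 2·p_y), y* = 2·M/(3·p_x + 2·p_y).
Here 3·6 + 2·11 = 40, giving x* = 26.4 and y* = 17.6.
Expenditure on y: 11·17.6 = 193.6; share = 0.55.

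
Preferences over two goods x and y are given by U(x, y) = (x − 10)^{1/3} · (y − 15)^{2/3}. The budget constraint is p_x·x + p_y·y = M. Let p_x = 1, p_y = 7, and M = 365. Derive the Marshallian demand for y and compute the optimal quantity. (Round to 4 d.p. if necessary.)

Let x' = x−10, y' = y−15. MRS = (1/2)·y'/x' = p_x/p_y.
After buying the subsistence bundle (10, 15), a share 1/3 of the remaining income goes to x: x* = 10 + 1/3·(M − 10p_x − 15p_y)/p_x.
Discretionary income = 365 − 10·1 − 15·7 = 250; y* = 15 + 2/3·250/7 = 38.8095.

y* = 38.8095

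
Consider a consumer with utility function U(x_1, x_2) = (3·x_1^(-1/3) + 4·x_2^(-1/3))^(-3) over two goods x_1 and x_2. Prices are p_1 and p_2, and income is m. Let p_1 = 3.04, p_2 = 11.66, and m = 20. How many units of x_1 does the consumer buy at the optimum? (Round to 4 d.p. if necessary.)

x_1* = 2.4042

MU_x_1 ∝ 3·x_1^(-4/3), MU_x_2 ∝ 4·x_2^(-4/3), so MRS = (3/4)·(x_2/x_1)^(4/3) = p_1/p_2.
Solve for the ratio: x_2/x_1 = [(4/3)·p_1/p_2]^(0.75).
Substitute x_2 = (x_2/x_1)·x_1 into the budget: x_1* = m/(p_1 + p_2·(x_2/x_1)).
Numerically x_2/x_1 = 0.452726, so x_1* = 20/(3.04 + 11.66·0.452726) = 2.4042.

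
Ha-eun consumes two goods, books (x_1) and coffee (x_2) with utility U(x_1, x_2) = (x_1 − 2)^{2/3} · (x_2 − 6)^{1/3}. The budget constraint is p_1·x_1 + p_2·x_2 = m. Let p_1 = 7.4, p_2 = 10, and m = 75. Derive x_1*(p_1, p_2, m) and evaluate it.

MRS = 2·(x_2−6)/(x_1−2). Tangency with p_1/p_2 gives x_2−6 = (1/2)·(p_1/p_2)·(x_1−2).
After buying the subsistence bundle (2, 6), a share 2/3 of the remaining income goes to x_1: x_1* = 2 + 2/3·(m − 2p_1 − 6p_2)/p_1.
Discretionary income = 75 − 2·7.4 − 6·10 = 0.2; x_1* = 2 + 2/3·0.2/7.4 = 2.018.

x_1* = 2.018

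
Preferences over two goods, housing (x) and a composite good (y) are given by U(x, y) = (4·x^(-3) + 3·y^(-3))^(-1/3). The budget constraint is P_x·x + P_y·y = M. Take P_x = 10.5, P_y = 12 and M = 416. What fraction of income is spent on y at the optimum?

share on y = 0.5071

MRS = MU_x/MU_y = (4/3)·(y/x)^(4). Set equal to P_x/P_y.
Solve for the ratio: y/x = [(3/4)·P_x/P_y]^(0.25).
Substitute y = (y/x)·x into the budget: x* = M/(P_x + P_y·(y/x)).
Numerically y/x = 0.900051, so x* = 416/(10.5 + 12·0.900051) = 19.53 and y* = 0.900051·19.53 = 17.578.
Expenditure on y: 12·17.578 = 210.9355; share = 0.5071.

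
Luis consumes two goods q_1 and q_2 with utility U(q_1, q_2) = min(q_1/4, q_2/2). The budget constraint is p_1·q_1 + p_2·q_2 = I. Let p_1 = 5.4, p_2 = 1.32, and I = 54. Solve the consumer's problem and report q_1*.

With perfect complements, no substitution: consume in ratio q_1:q_2 = 4:2.
Budget: p_1·q_1 + p_2·(1/2)·q_1 = I, so (4·p_1 + 2·p_2)·q_1 = 4·I.
Demand: q_1*(p_1,p_2,I) = 4·I/(4·p_1 + 2·p_2), q_2* = 2·I/(4·p_1 + 2·p_2).
Here 4·5.4 + 2·1.32 = 24.24, giving q_1* = 8.9109.

q_1* = 8.9109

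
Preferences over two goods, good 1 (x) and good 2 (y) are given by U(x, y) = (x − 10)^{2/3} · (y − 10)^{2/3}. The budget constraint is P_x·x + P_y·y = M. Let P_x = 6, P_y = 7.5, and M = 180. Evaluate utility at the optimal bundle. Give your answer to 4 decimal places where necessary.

MRS = (y−10)/(x−10). Tangency with P_x/P_y gives y−10 = (P_x/P_y)·(x−10).
Substituting into the budget: x* = 10 + 0.5·(M − 10·P_x − 10·P_y)/P_x, and y* = 10 + 0.5·(…)/P_y.
Discretionary income = 180 − 10·6 − 10·7.5 = 45; x* = 10 + 0.5·45/6 = 13.75; y* = 10 + 0.5·45/7.5 = 13.
Utility at the optimum: U(13.75, 13) = 5.0207.

V = 5.0207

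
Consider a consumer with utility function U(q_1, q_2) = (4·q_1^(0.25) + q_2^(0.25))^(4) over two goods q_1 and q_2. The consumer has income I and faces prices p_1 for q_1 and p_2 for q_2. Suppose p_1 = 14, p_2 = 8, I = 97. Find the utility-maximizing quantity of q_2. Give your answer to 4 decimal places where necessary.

MRS = MU_q_1/MU_q_2 = 4·(q_2/q_1)^(0.75). Set equal to p_1/p_2.
Hence q_2/q_1 = ((1/4)·p_1/p_2)^(1/(0.75)), i.e. raised to the 4/3 power.
With the ratio pinned down, the budget gives q_1* = I/(p_1 + p_2·(q_2/q_1)) and q_2* = (q_2/q_1)·q_1*.
Numerically q_2/q_1 = 0.332127, so q_1* = 97/(14 + 8·0.332127) = 5.8234 and q_2* = 0.332127·5.8234 = 1.9341.

q_2* = 1.9341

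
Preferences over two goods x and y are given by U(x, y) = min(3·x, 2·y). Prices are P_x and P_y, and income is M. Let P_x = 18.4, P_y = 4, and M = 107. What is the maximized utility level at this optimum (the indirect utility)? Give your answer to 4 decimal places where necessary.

Leontief preferences: the optimum is at the kink where x/2 = y/3, i.e. y = (3/2)·x.
Budget: P_x·x + P_y·(3/2)·x = M, so (2·P_x + 3·P_y)·x = 2·M.
Demand: x*(P_x,P_y,M) = 2·M/(2·P_x + 3·P_y), y* = 3·M/(2·P_x + 3·P_y).
Here 2·18.4 + 3·4 = 48.8, giving x* = 4.3852 and y* = 6.5779.
Utility at the optimum: U(4.3852, 6.5779) = 13.1557.

V = 13.1557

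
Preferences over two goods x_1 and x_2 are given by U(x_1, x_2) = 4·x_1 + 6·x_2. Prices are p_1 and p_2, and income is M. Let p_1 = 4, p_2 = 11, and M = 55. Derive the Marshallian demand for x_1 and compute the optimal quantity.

x_1 gives more utility per dollar, so spend all income on x_1: x_1* = M/p_1, x_2* = 0.
Numerically: x_1* = 13.75, x_2* = 0.

x_1* = 13.75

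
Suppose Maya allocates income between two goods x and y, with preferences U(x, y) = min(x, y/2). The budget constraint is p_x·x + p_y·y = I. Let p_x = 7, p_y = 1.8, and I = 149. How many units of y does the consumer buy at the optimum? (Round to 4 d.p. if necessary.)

With perfect complements, no substitution: consume in ratio x:y = 1:2.
Budget: p_x·x + p_y·2·x = I, so (p_x + 2·p_y)·x = I.
Demand: x*(p_x,p_y,I) = I/(p_x + 2·p_y), y* = 2·I/(p_x + 2·p_y).
Here 7 + 2·1.8 = 10.6, giving y* = 28.1132.

y* = 28.1132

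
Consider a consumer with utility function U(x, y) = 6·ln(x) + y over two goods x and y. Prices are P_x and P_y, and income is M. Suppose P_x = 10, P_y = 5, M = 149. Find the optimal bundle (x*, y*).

x* = 3, y* = 23.8

MU_x = 6/x, MU_y = 1. Tangency: 6/x = P_x/P_y.
So x*(P_x,P_y) = 6·P_y/P_x, independent of income; and y* = (M − 6·P_y)/P_y.
At the given prices: x* = 6·5/10 = 3, and y* = 23.8.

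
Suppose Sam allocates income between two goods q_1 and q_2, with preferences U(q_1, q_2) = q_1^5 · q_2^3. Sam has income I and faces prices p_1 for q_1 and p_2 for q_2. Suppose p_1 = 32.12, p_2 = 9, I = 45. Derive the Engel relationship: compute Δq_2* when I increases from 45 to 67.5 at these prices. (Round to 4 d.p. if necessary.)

The MRS is (5/3)·q_2/q_1. Set MRS = p_1/p_2.
So 5·p_2·q_2 = 3·p_1·q_1; combined with the budget, a share 0.625 of income goes to q_1.
Demand: q_1*(p_1,p_2,I) = 0.625·I/p_1 and q_2* = 0.375·I/p_2.
At p_1=32.12, p_2=9, I=45: q_2* = 0.375·45/9 = 1.875.
At I' = 67.5: q_2* = 2.8125. Change: 2.8125 − 1.875 = 0.9375.

Δq_2* = 0.9375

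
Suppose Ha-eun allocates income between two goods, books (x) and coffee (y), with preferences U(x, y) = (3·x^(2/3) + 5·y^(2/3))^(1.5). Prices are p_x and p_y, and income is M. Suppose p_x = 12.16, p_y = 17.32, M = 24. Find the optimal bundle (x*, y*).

x* = 0.6014, y* = 0.9635

Numerically y/x = 1.602151, so x* = 24/(12.16 + 17.32·1.602151) = 0.6014 and y* = 1.602151·0.6014 = 0.9635.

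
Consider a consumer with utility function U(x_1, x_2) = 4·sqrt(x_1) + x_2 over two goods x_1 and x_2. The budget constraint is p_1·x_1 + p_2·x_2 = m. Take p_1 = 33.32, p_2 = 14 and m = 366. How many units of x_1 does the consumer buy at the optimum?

x_1* = 0.7062

Plugging in: x_1* = (2·14/33.32)² = 0.7062.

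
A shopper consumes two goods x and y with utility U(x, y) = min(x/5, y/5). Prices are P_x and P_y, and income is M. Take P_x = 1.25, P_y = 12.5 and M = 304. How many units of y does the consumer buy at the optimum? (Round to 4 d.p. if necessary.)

Leontief preferences: the optimum is at the kink where x/5 = y/5, i.e. y = x.
Budget: P_x·x + P_y·x = M, so (5·P_x + 5·P_y)·x = 5·M.
Demand: x*(P_x,P_y,M) = 5·M/(5·P_x + 5·P_y), y* = 5·M/(5·P_x + 5·P_y).
Here 5·1.25 + 5·12.5 = 68.75, giving y* = 22.1091.

y* = 22.1091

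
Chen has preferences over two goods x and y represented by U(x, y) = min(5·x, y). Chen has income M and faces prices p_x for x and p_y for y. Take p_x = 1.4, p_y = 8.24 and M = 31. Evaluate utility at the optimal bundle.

Demand: x*(p_x,p_y,M) = M/(p_x + 5·p_y), y* = 5·M/(p_x + 5·p_y).
Here 1.4 + 5·8.24 = 42.6, giving x* = 0.7277 and y* = 3.6385.
Utility at the optimum: U(0.7277, 3.6385) = 3.6385.

V = 3.6385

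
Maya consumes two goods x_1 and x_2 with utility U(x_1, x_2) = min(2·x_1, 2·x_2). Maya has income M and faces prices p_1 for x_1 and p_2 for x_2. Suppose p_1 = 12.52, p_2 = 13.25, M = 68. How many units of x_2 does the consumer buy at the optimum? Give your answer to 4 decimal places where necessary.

x_2* = 2.6387

With perfect complements, no substitution: consume in ratio x_1:x_2 = 2:2.
Budget: p_1·x_1 + p_2·x_1 = M, so (2·p_1 + 2·p_2)·x_1 = 2·M.
Demand: x_1*(p_1,p_2,M) = 2·M/(2·p_1 + 2·p_2), x_2* = 2·M/(2·p_1 + 2·p_2).
Here 2·12.52 + 2·13.25 = 51.54, giving x_2* = 2.6387.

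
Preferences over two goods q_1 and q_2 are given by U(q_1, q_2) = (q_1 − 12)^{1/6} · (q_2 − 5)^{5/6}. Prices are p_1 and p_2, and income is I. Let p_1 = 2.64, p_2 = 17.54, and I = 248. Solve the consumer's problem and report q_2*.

q_2* = 11.1108

Let q_1' = q_1−12, q_2' = q_2−5. MRS = (1/5)·q_2'/q_1' = p_1/p_2.
After buying the subsistence bundle (12, 5), a share 1/6 of the remaining income goes to q_1: q_1* = 12 + 1/6·(I − 12p_1 − 5p_2)/p_1.
Discretionary income = 248 − 12·2.64 − 5·17.54 = 128.62; q_2* = 5 + 5/6·128.62/17.54 = 11.1108.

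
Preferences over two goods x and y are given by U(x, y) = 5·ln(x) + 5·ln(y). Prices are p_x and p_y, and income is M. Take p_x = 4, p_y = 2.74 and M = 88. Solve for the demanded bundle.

x* = 11, y* = 16.0584

The MRS is y/x. Set MRS = p_x/p_y.
So 5·p_y·y = 5·p_x·x; combined with the budget, a share 0.5 of income goes to x.
Demand: x*(p_x,p_y,M) = 0.5·M/p_x and y* = 0.5·M/p_y.
At p_x=4, p_y=2.74, M=88: x* = 0.5·88/4 = 11, y* = 16.0584.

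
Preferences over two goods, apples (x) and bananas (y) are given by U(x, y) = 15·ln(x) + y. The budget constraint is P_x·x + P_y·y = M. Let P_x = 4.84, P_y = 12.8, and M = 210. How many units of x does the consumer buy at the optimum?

MU_x = 15/x, MU_y = 1. Tangency: 15/x = P_x/P_y.
So x*(P_x,P_y) = 15·P_y/P_x, independent of income; and y* = (M − 15·P_y)/P_y.
At the given prices: x* = 15·12.8/4.84 = 39.6694.

x* = 39.6694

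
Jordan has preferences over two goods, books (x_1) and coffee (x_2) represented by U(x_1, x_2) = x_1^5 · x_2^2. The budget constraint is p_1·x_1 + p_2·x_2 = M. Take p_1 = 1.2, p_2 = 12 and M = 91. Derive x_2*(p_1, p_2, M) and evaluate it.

Tangency: MRS = (5/2)·x_2/x_1 = p_1/p_2.
Rearranging, p_2·x_2 = (2/5)·p_1·x_1. Substituting into the budget gives p_1·x_1·(1 + (2/5)) = M.
Demand: x_1*(p_1,p_2,M) = 5/7·M/p_1 and x_2* = 2/7·M/p_2.
At p_1=1.2, p_2=12, M=91: x_2* = 2/7·91/12 = 2.1667.

x_2* = 2.1667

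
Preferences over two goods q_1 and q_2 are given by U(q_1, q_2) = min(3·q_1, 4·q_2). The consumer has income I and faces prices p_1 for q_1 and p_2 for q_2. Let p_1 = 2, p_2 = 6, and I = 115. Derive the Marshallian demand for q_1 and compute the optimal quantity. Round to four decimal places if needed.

q_1* = 17.6923

Demand: q_1*(p_1,p_2,I) = 4·I/(4·p_1 + 3·p_2), q_2* = 3·I/(4·p_1 + 3·p_2).
Here 4·2 + 3·6 = 26, giving q_1* = 17.6923.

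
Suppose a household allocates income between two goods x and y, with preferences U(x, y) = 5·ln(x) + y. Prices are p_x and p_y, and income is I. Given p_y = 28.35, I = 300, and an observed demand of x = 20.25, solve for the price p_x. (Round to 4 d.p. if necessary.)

MU_x = 5/x, MU_y = 1. Tangency: 5/x = p_x/p_y.
So x*(p_x,p_y) = 5·p_y/p_x, independent of income; and y* = (I − 5·p_y)/p_y.
Set x* = 20.25 in the demand function and solve for p_x: p_x = 7.

p_x = 7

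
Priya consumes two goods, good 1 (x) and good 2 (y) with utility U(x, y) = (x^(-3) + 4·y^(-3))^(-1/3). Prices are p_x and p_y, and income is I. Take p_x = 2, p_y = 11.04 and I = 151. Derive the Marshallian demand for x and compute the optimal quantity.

MU_x ∝ x^(-4), MU_y ∝ 4·y^(-4), so MRS = (1/4)·(y/x)^(4) = p_x/p_y.
Hence y/x = (4·p_x/p_y)^(1/(4)), i.e. raised to the 0.25 power.
Substitute y = (y/x)·x into the budget: x* = I/(p_x + p_y·(y/x)).
Numerically y/x = 0.922636, so x* = 151/(2 + 11.04·0.922636) = 12.3914.

x* = 12.3914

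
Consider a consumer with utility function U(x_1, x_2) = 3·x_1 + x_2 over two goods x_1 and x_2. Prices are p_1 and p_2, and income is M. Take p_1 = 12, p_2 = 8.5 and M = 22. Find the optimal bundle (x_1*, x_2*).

x_1* = 1.8333, x_2* = 0

Linear utility — the consumer picks whichever good has higher MU/price: 3/12 = 0.25 vs 1/8.5 = 0.1176.
x_1 gives more utility per dollar, so spend all income on x_1: x_1* = M/p_1, x_2* = 0.
Numerically: x_1* = 1.8333, x_2* = 0.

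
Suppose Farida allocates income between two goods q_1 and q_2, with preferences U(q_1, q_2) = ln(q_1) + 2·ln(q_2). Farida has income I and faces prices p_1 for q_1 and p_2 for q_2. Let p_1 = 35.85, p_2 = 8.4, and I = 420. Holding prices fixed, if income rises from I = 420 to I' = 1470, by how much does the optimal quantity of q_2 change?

Δq_2* = 83.3333

MU_q_1/MU_q_2 = (q_2)/(2·q_1); tangency sets this equal to p_1/p_2.
So p_2·q_2 = 2·p_1·q_1; combined with the budget, a share 1/3 of income goes to q_1.
Demand: q_1*(p_1,p_2,I) = 1/3·I/p_1 and q_2* = 2/3·I/p_2.
At p_1=35.85, p_2=8.4, I=420: q_2* = 2/3·420/8.4 = 33.3333.
At I' = 1470: q_2* = 116.6667. Change: 116.6667 − 33.3333 = 83.3333.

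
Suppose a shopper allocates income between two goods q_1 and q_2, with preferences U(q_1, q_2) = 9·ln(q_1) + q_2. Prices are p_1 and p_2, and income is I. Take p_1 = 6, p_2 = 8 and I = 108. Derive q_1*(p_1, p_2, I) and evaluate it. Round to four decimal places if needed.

q_1* = 12

MU_q_1 = 9/q_1, MU_q_2 = 1. Tangency: 9/q_1 = p_1/p_2.
So q_1*(p_1,p_2) = 9·p_2/p_1, independent of income; and q_2* = (I − 9·p_2)/p_2.
At the given prices: q_1* = 9·8/6 = 12.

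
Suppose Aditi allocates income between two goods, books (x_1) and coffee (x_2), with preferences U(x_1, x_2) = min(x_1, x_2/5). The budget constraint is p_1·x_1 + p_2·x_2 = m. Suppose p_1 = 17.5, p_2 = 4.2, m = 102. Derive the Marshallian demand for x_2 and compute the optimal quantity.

x_2* = 13.2468

Leontief preferences: the optimum is at the kink where x_1/1 = x_2/5, i.e. x_2 = 5·x_1.
Budget: p_1·x_1 + p_2·5·x_1 = m, so (p_1 + 5·p_2)·x_1 = m.
Demand: x_1*(p_1,p_2,m) = m/(p_1 + 5·p_2), x_2* = 5·m/(p_1 + 5·p_2).
Here 17.5 + 5·4.2 = 38.5, giving x_2* = 13.2468.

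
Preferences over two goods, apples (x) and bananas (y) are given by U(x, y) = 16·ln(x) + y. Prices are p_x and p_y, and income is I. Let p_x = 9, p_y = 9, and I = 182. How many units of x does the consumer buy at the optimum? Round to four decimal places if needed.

x* = 16

Set MRS = p_x/p_y: (16/x)/1 = p_x/p_y.
So x*(p_x,p_y) = 16·p_y/p_x, independent of income; and y* = (I − 16·p_y)/p_y.
At the given prices: x* = 16·9/9 = 16.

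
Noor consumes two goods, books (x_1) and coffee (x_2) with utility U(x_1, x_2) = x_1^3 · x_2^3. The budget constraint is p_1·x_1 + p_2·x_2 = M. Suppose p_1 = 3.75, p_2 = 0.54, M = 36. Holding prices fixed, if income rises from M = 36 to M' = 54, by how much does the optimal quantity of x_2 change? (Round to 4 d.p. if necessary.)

Demand: x_1*(p_1,p_2,M) = 0.5·M/p_1 and x_2* = 0.5·M/p_2.
At p_1=3.75, p_2=0.54, M=36: x_2* = 0.5·36/0.54 = 33.3333.
At M' = 54: x_2* = 50. Change: 50 − 33.3333 = 16.6667.

Δx_2* = 16.6667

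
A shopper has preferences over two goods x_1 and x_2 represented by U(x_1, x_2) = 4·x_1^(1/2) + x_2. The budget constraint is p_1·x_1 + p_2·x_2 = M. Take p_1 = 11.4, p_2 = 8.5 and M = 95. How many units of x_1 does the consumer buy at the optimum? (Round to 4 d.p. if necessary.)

x_1* = 2.2238

Set MRS = p_1/p_2: 2·x_1^(−1/2) = p_1/p_2.
Thus x_1* = (2·p_2/p_1)² — independent of M — with the rest of income spent on x_2.
Plugging in: x_1* = (2·8.5/11.4)² = 2.2238.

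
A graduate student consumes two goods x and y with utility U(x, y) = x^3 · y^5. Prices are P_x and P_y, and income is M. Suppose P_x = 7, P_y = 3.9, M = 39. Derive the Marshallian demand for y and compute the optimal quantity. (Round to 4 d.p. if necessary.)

y* = 6.25

The MRS is (3/5)·y/x. Set MRS = P_x/P_y.
So 3·P_y·y = 5·P_x·x; combined with the budget, a share 0.375 of income goes to x.
Demand: x*(P_x,P_y,M) = 0.375·M/P_x and y* = 0.625·M/P_y.
At P_x=7, P_y=3.9, M=39: y* = 0.625·39/3.9 = 6.25.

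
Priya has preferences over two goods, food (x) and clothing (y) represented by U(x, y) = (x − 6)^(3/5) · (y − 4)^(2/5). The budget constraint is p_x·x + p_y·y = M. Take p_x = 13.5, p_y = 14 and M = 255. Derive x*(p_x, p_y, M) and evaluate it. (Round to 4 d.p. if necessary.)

x* = 11.2444

MRS = (3/2)·(y−4)/(x−6). Tangency with p_x/p_y gives y−4 = (2/3)·(p_x/p_y)·(x−6).
After buying the subsistence bundle (6, 4), a share 0.6 of the remaining income goes to x: x* = 6 + 0.6·(M − 6p_x − 4p_y)/p_x.
Discretionary income = 255 − 6·13.5 − 4·14 = 118; x* = 6 + 0.6·118/13.5 = 11.2444.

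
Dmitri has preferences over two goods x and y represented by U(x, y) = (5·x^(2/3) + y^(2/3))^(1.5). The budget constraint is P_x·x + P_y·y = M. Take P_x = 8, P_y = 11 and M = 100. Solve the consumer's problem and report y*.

y* = 0.0383

MU_x ∝ 5·x^(-1/3), MU_y ∝ y^(-1/3), so MRS = 5·(y/x)^(1/3) = P_x/P_y.
Hence y/x = ((1/5)·P_x/P_y)^(1/(1/3)), i.e. raised to the 3 power.
With the ratio pinned down, the budget gives x* = M/(P_x + P_y·(y/x)) and y* = (y/x)·x*.
Numerically y/x = 0.003077, so x* = 100/(8 + 11·0.003077) = 12.4473 and y* = 0.003077·12.4473 = 0.0383.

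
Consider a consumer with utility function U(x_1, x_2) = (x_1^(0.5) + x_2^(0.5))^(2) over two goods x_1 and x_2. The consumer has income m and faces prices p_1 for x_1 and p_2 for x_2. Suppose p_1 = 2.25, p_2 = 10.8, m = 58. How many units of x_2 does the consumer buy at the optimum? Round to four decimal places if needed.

x_2* = 0.9259

MRS = MU_x_1/MU_x_2 = (x_2/x_1)^(0.5). Set equal to p_1/p_2.
Solve for the ratio: x_2/x_1 = [p_1/p_2]^(2).
With the ratio pinned down, the budget gives x_1* = m/(p_1 + p_2·(x_2/x_1)) and x_2* = (x_2/x_1)·x_1*.
Numerically x_2/x_1 = 0.043403, so x_1* = 58/(2.25 + 10.8·0.043403) = 21.3333 and x_2* = 0.043403·21.3333 = 0.9259.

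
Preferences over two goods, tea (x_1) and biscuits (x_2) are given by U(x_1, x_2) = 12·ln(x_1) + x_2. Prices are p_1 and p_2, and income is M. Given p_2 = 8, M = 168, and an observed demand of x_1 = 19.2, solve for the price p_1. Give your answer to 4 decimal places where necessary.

p_1 = 5

MU_x_1 = 12/x_1, MU_x_2 = 1. Tangency: 12/x_1 = p_1/p_2.
So x_1*(p_1,p_2) = 12·p_2/p_1, independent of income; and x_2* = (M − 12·p_2)/p_2.
Set x_1* = 19.2 in the demand function and solve for p_1: p_1 = 5.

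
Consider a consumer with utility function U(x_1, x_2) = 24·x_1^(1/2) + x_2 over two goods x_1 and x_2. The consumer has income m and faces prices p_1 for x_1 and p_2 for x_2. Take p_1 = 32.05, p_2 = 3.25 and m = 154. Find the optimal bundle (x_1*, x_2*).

Thus x_1* = (12·p_2/p_1)² — independent of m — with the rest of income spent on x_2.
Plugging in: x_1* = (12·3.25/32.05)² = 1.4807, x_2* = 32.7824.

x_1* = 1.4807, x_2* = 32.7824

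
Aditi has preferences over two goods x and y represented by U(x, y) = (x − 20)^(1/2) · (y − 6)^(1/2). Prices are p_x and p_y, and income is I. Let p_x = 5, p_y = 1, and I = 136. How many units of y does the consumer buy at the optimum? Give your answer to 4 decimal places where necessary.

This is Cobb-Douglas in (x−20, y−6): tangency gives 0.5·p_y·(y−6) = 0.5·p_x·(x−20).
After buying the subsistence bundle (20, 6), a share 0.5 of the remaining income goes to x: x* = 20 + 0.5·(I − 20p_x − 6p_y)/p_x.
Discretionary income = 136 − 20·5 − 6·1 = 30; y* = 6 + 0.5·30/1 = 21.

y* = 21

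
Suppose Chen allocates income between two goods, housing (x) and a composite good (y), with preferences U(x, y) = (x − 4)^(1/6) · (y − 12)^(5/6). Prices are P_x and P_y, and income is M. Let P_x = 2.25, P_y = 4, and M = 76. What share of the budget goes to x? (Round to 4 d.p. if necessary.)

After buying the subsistence bundle (4, 12), a share 1/6 of the remaining income goes to x: x* = 4 + 1/6·(M − 4P_x − 12P_y)/P_x.
Discretionary income = 76 − 4·2.25 − 12·4 = 19; x* = 4 + 1/6·19/2.25 = 5.4074; y* = 12 + 5/6·19/4 = 15.9583.
Expenditure on x: 2.25·5.4074 = 12.1667; share = 0.1601.

share on x = 0.1601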